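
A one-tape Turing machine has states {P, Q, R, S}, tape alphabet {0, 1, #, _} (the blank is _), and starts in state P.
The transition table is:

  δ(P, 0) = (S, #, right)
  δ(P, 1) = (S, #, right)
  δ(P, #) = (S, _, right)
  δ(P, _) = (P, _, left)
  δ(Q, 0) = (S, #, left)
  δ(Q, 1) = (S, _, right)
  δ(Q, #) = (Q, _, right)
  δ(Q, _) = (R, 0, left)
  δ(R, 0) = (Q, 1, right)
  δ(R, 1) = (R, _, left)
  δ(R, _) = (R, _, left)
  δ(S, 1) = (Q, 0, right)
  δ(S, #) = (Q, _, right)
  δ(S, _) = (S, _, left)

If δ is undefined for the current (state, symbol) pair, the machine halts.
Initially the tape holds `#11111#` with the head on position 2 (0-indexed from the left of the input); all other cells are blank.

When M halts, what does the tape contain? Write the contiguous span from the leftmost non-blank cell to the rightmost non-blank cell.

#1#_0_00

state=P head=2 tape=#1[1]111#_   (P,1)→(S,#,right)
state=S head=3 tape=#1#[1]11#_   (S,1)→(Q,0,right)
state=Q head=4 tape=#1#0[1]1#_   (Q,1)→(S,_,right)
state=S head=5 tape=#1#0_[1]#_   (S,1)→(Q,0,right)
state=Q head=6 tape=#1#0_0[#]_   (Q,#)→(Q,_,right)
state=Q head=7 tape=#1#0_0_[_]   (Q,_)→(R,0,left)
state=R head=6 tape=#1#0_0[_]0   (R,_)→(R,_,left)
state=R head=5 tape=#1#0_[0]_0   (R,0)→(Q,1,right)
state=Q head=6 tape=#1#0_1[_]0   (Q,_)→(R,0,left)
state=R head=5 tape=#1#0_[1]00   (R,1)→(R,_,left)
state=R head=4 tape=#1#0[_]_00   (R,_)→(R,_,left)
state=R head=3 tape=#1#[0]__00   (R,0)→(Q,1,right)
state=Q head=4 tape=#1#1[_]_00   (Q,_)→(R,0,left)
state=R head=3 tape=#1#[1]0_00   (R,1)→(R,_,left)
state=R head=2 tape=#1[#]_0_00
The non-blank tape span at halt is #1#_0_00.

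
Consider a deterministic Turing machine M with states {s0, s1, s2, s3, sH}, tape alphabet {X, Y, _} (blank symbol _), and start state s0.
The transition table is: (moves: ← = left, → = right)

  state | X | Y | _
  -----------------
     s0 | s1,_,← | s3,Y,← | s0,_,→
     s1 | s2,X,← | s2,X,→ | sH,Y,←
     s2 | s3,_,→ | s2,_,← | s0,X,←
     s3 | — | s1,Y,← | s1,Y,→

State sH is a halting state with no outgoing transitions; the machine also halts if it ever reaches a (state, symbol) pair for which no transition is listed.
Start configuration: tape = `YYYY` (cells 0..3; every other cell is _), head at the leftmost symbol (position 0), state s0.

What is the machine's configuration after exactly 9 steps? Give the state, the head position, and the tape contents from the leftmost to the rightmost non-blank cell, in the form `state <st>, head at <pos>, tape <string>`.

state s3, head at 3, tape Y_Y

s0 | _[Y]YYY   read Y → write Y, move ←, go to s3
s3 | [_]YYYY   read _ → write Y, move →, go to s1
s1 | Y[Y]YYY   read Y → write X, move →, go to s2
s2 | YX[Y]YY   read Y → write _, move ←, go to s2
s2 | Y[X]_YY   read X → write _, move →, go to s3
s3 | Y_[_]YY   read _ → write Y, move →, go to s1
s1 | Y_Y[Y]Y   read Y → write X, move →, go to s2
s2 | Y_YX[Y]   read Y → write _, move ←, go to s2
s2 | Y_Y[X]_   read X → write _, move →, go to s3
s3 | Y_Y_[_]
After 9 steps: state s3, head at 3, tape Y_Y.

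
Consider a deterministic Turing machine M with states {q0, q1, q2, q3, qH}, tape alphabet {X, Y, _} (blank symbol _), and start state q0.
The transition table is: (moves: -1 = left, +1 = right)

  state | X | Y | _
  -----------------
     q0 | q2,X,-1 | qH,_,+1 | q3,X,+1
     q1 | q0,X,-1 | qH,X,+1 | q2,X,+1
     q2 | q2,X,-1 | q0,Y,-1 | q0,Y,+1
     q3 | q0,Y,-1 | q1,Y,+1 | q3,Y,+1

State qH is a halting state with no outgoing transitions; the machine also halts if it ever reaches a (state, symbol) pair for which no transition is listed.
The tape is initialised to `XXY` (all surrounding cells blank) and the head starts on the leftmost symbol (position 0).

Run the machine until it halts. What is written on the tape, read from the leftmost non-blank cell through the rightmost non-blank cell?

q0 | __[X]XY   read X → write X, move -1, go to q2
q2 | _[_]XXY   read _ → write Y, move +1, go to q0
q0 | _Y[X]XY   read X → write X, move -1, go to q2
q2 | _[Y]XXY   read Y → write Y, move -1, go to q0
q0 | [_]YXXY   read _ → write X, move +1, go to q3
q3 | X[Y]XXY   read Y → write Y, move +1, go to q1
q1 | XY[X]XY   read X → write X, move -1, go to q0
q0 | X[Y]XXY   read Y → write _, move +1, go to qH
qH | X_[X]XY
The non-blank tape span at halt is X_XXY.

X_XXY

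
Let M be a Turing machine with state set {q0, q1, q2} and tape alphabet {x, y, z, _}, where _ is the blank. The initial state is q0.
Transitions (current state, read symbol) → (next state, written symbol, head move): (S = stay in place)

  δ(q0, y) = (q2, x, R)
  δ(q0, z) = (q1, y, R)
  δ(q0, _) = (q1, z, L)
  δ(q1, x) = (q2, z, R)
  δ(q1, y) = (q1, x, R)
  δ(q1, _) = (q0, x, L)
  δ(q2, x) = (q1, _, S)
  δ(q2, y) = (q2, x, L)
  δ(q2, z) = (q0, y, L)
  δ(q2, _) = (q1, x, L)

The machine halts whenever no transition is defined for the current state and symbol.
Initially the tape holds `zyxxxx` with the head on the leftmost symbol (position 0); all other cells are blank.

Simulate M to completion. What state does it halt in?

state=q0 head=0 tape=[z]yxxxx_   (q0,z)→(q1,y,R)
state=q1 head=1 tape=y[y]xxxx_   (q1,y)→(q1,x,R)
state=q1 head=2 tape=yx[x]xxx_   (q1,x)→(q2,z,R)
state=q2 head=3 tape=yxz[x]xx_   (q2,x)→(q1,_,S)
state=q1 head=3 tape=yxz[_]xx_   (q1,_)→(q0,x,L)
state=q0 head=2 tape=yx[z]xxx_   (q0,z)→(q1,y,R)
state=q1 head=3 tape=yxy[x]xx_   (q1,x)→(q2,z,R)
state=q2 head=4 tape=yxyz[x]x_   (q2,x)→(q1,_,S)
state=q1 head=4 tape=yxyz[_]x_   (q1,_)→(q0,x,L)
state=q0 head=3 tape=yxy[z]xx_   (q0,z)→(q1,y,R)
state=q1 head=4 tape=yxyy[x]x_   (q1,x)→(q2,z,R)
state=q2 head=5 tape=yxyyz[x]_   (q2,x)→(q1,_,S)
state=q1 head=5 tape=yxyyz[_]_   (q1,_)→(q0,x,L)
state=q0 head=4 tape=yxyy[z]x_   (q0,z)→(q1,y,R)
state=q1 head=5 tape=yxyyy[x]_   (q1,x)→(q2,z,R)
state=q2 head=6 tape=yxyyyz[_]   (q2,_)→(q1,x,L)
state=q1 head=5 tape=yxyyy[z]x
No transition is defined for (q1, z); M halts in state q1.

q1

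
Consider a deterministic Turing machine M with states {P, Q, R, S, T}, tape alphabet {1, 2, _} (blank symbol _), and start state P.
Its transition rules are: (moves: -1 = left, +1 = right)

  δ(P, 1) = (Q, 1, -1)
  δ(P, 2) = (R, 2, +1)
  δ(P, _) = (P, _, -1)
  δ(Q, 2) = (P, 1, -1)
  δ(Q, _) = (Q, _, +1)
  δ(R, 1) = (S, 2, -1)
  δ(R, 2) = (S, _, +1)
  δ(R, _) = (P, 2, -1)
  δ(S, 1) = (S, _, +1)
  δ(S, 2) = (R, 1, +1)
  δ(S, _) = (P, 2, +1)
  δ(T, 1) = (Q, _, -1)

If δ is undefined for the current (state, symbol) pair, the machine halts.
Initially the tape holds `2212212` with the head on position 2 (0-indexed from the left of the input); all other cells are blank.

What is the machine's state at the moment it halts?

P | 22[1]2212_   read 1 → write 1, move -1, go to Q
Q | 2[2]12212_   read 2 → write 1, move -1, go to P
P | [2]112212_   read 2 → write 2, move +1, go to R
R | 2[1]12212_   read 1 → write 2, move -1, go to S
S | [2]212212_   read 2 → write 1, move +1, go to R
R | 1[2]12212_   read 2 → write _, move +1, go to S
S | 1_[1]2212_   read 1 → write _, move +1, go to S
S | 1__[2]212_   read 2 → write 1, move +1, go to R
R | 1__1[2]12_   read 2 → write _, move +1, go to S
S | 1__1_[1]2_   read 1 → write _, move +1, go to S
S | 1__1__[2]_   read 2 → write 1, move +1, go to R
R | 1__1__1[_]   read _ → write 2, move -1, go to P
P | 1__1__[1]2   read 1 → write 1, move -1, go to Q
Q | 1__1_[_]12   read _ → write _, move +1, go to Q
Q | 1__1__[1]2
No transition is defined for (Q, 1); M halts in state Q.

Q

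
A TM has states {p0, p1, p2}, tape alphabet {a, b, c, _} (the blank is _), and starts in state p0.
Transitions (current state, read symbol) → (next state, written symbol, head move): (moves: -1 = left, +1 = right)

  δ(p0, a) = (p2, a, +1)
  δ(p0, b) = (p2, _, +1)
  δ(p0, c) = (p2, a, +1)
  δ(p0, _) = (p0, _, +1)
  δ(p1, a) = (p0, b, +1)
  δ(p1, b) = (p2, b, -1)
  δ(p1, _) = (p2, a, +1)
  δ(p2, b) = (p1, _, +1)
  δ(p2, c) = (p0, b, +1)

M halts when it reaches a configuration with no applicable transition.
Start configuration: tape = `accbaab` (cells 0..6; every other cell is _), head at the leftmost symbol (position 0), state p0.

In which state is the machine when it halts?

p2

state=p0 head=0 tape=[a]ccbaab__   (p0,a)→(p2,a,+1)
state=p2 head=1 tape=a[c]cbaab__   (p2,c)→(p0,b,+1)
state=p0 head=2 tape=ab[c]baab__   (p0,c)→(p2,a,+1)
state=p2 head=3 tape=aba[b]aab__   (p2,b)→(p1,_,+1)
state=p1 head=4 tape=aba_[a]ab__   (p1,a)→(p0,b,+1)
state=p0 head=5 tape=aba_b[a]b__   (p0,a)→(p2,a,+1)
state=p2 head=6 tape=aba_ba[b]__   (p2,b)→(p1,_,+1)
state=p1 head=7 tape=aba_ba_[_]_   (p1,_)→(p2,a,+1)
state=p2 head=8 tape=aba_ba_a[_]
No transition is defined for (p2, _); M halts in state p2.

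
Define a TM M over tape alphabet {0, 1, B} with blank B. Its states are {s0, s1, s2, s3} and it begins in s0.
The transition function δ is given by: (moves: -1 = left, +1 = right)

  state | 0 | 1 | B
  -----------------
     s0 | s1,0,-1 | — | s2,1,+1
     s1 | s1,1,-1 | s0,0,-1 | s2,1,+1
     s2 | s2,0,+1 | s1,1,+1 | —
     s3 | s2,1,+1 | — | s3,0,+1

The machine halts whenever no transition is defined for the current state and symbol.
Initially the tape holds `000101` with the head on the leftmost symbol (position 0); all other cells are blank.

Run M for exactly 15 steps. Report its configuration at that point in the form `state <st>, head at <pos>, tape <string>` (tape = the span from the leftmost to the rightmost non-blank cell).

state s1, head at 1, tape 10110011

s0 | BB[0]00101   read 0 → write 0, move -1, go to s1
s1 | B[B]000101   read B → write 1, move +1, go to s2
s2 | B1[0]00101   read 0 → write 0, move +1, go to s2
s2 | B10[0]0101   read 0 → write 0, move +1, go to s2
s2 | B100[0]101   read 0 → write 0, move +1, go to s2
s2 | B1000[1]01   read 1 → write 1, move +1, go to s1
s1 | B10001[0]1   read 0 → write 1, move -1, go to s1
s1 | B1000[1]11   read 1 → write 0, move -1, go to s0
s0 | B100[0]011   read 0 → write 0, move -1, go to s1
s1 | B10[0]0011   read 0 → write 1, move -1, go to s1
s1 | B1[0]10011   read 0 → write 1, move -1, go to s1
s1 | B[1]110011   read 1 → write 0, move -1, go to s0
s0 | [B]0110011   read B → write 1, move +1, go to s2
s2 | 1[0]110011   read 0 → write 0, move +1, go to s2
s2 | 10[1]10011   read 1 → write 1, move +1, go to s1
s1 | 101[1]0011
After 15 steps: state s1, head at 1, tape 10110011.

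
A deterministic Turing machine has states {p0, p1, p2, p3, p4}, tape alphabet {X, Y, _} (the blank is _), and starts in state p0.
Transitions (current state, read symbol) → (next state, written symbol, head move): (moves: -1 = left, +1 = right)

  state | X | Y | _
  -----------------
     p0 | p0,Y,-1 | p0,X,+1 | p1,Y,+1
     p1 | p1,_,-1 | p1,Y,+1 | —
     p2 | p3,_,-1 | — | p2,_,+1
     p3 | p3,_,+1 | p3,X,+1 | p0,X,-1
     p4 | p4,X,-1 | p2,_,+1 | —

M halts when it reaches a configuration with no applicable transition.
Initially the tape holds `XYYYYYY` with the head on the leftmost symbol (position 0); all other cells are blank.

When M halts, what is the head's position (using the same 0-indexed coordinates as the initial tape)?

p0 | _[X]YYYYYY_   read X → write Y, move -1, go to p0
p0 | [_]YYYYYYY_   read _ → write Y, move +1, go to p1
p1 | Y[Y]YYYYYY_   read Y → write Y, move +1, go to p1
p1 | YY[Y]YYYYY_   read Y → write Y, move +1, go to p1
p1 | YYY[Y]YYYY_   read Y → write Y, move +1, go to p1
p1 | YYYY[Y]YYY_   read Y → write Y, move +1, go to p1
p1 | YYYYY[Y]YY_   read Y → write Y, move +1, go to p1
p1 | YYYYYY[Y]Y_   read Y → write Y, move +1, go to p1
p1 | YYYYYYY[Y]_   read Y → write Y, move +1, go to p1
p1 | YYYYYYYY[_]
At halt the head is at cell 7.

7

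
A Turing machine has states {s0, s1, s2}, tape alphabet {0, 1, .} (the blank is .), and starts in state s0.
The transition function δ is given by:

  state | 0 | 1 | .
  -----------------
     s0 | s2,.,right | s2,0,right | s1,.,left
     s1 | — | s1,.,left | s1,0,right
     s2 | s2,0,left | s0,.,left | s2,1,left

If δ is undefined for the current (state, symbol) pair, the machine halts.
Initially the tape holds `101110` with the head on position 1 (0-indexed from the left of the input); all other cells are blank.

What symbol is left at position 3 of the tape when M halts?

.

s0 | .1[0]1110   read 0 → write ., move right, go to s2
s2 | .1.[1]110   read 1 → write ., move left, go to s0
s0 | .1[.].110   read . → write ., move left, go to s1
s1 | .[1]..110   read 1 → write ., move left, go to s1
s1 | [.]...110   read . → write 0, move right, go to s1
s1 | 0[.]..110   read . → write 0, move right, go to s1
s1 | 00[.].110   read . → write 0, move right, go to s1
s1 | 000[.]110   read . → write 0, move right, go to s1
s1 | 0000[1]10   read 1 → write ., move left, go to s1
s1 | 000[0].10
Cell 3 holds . when M halts.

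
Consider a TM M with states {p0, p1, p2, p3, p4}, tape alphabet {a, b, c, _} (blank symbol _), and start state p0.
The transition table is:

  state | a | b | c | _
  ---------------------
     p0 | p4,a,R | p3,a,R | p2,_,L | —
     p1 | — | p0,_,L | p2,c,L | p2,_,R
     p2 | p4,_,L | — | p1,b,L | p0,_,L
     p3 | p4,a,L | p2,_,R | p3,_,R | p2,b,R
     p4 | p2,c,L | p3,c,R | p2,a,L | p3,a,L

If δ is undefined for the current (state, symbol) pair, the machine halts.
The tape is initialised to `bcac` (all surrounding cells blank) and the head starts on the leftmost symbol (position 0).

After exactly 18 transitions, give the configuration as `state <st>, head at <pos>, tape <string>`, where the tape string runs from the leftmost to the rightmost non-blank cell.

p0 | __[b]cac   read b → write a, move R, go to p3
p3 | __a[c]ac   read c → write _, move R, go to p3
p3 | __a_[a]c   read a → write a, move L, go to p4
p4 | __a[_]ac   read _ → write a, move L, go to p3
p3 | __[a]aac   read a → write a, move L, go to p4
p4 | _[_]aaac   read _ → write a, move L, go to p3
p3 | [_]aaaac   read _ → write b, move R, go to p2
p2 | b[a]aaac   read a → write _, move L, go to p4
p4 | [b]_aaac   read b → write c, move R, go to p3
p3 | c[_]aaac   read _ → write b, move R, go to p2
p2 | cb[a]aac   read a → write _, move L, go to p4
p4 | c[b]_aac   read b → write c, move R, go to p3
p3 | cc[_]aac   read _ → write b, move R, go to p2
p2 | ccb[a]ac   read a → write _, move L, go to p4
p4 | cc[b]_ac   read b → write c, move R, go to p3
p3 | ccc[_]ac   read _ → write b, move R, go to p2
p2 | cccb[a]c   read a → write _, move L, go to p4
p4 | ccc[b]_c   read b → write c, move R, go to p3
p3 | cccc[_]c
After 18 steps: state p3, head at 2, tape cccc_c.

state p3, head at 2, tape cccc_c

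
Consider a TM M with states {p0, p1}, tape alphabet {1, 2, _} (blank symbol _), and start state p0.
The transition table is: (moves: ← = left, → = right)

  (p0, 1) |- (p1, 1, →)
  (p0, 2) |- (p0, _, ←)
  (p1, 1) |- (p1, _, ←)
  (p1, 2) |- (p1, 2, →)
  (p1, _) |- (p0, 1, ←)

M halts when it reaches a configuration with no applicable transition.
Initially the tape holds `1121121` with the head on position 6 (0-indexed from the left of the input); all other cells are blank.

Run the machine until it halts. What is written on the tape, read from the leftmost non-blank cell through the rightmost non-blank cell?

p0 | __112112[1]_   read 1 → write 1, move →, go to p1
p1 | __1121121[_]   read _ → write 1, move ←, go to p0
p0 | __112112[1]1   read 1 → write 1, move →, go to p1
p1 | __1121121[1]   read 1 → write _, move ←, go to p1
p1 | __112112[1]_   read 1 → write _, move ←, go to p1
p1 | __11211[2]__   read 2 → write 2, move →, go to p1
p1 | __112112[_]_   read _ → write 1, move ←, go to p0
p0 | __11211[2]1_   read 2 → write _, move ←, go to p0
p0 | __1121[1]_1_   read 1 → write 1, move →, go to p1
p1 | __11211[_]1_   read _ → write 1, move ←, go to p0
p0 | __1121[1]11_   read 1 → write 1, move →, go to p1
p1 | __11211[1]1_   read 1 → write _, move ←, go to p1
p1 | __1121[1]_1_   read 1 → write _, move ←, go to p1
p1 | __112[1]__1_   read 1 → write _, move ←, go to p1
p1 | __11[2]___1_   read 2 → write 2, move →, go to p1
p1 | __112[_]__1_   read _ → write 1, move ←, go to p0
p0 | __11[2]1__1_   read 2 → write _, move ←, go to p0
p0 | __1[1]_1__1_   read 1 → write 1, move →, go to p1
p1 | __11[_]1__1_   read _ → write 1, move ←, go to p0
p0 | __1[1]11__1_   read 1 → write 1, move →, go to p1
p1 | __11[1]1__1_   read 1 → write _, move ←, go to p1
p1 | __1[1]_1__1_   read 1 → write _, move ←, go to p1
p1 | __[1]__1__1_   read 1 → write _, move ←, go to p1
p1 | _[_]___1__1_   read _ → write 1, move ←, go to p0
p0 | [_]1___1__1_
The non-blank tape span at halt is 1___1__1.

1___1__1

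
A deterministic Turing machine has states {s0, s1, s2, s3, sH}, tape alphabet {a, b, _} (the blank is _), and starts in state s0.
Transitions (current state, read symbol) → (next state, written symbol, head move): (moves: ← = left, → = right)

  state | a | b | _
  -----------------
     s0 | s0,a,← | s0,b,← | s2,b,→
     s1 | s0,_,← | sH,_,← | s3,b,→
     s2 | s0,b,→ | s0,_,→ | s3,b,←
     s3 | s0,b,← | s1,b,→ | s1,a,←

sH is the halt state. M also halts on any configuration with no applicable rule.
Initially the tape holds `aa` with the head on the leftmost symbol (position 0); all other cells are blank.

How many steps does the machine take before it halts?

state=s0 head=0 tape=__[a]a__   (s0,a)→(s0,a,←)
state=s0 head=-1 tape=_[_]aa__   (s0,_)→(s2,b,→)
state=s2 head=0 tape=_b[a]a__   (s2,a)→(s0,b,→)
state=s0 head=1 tape=_bb[a]__   (s0,a)→(s0,a,←)
state=s0 head=0 tape=_b[b]a__   (s0,b)→(s0,b,←)
state=s0 head=-1 tape=_[b]ba__   (s0,b)→(s0,b,←)
state=s0 head=-2 tape=[_]bba__   (s0,_)→(s2,b,→)
state=s2 head=-1 tape=b[b]ba__   (s2,b)→(s0,_,→)
state=s0 head=0 tape=b_[b]a__   (s0,b)→(s0,b,←)
state=s0 head=-1 tape=b[_]ba__   (s0,_)→(s2,b,→)
state=s2 head=0 tape=bb[b]a__   (s2,b)→(s0,_,→)
state=s0 head=1 tape=bb_[a]__   (s0,a)→(s0,a,←)
state=s0 head=0 tape=bb[_]a__   (s0,_)→(s2,b,→)
state=s2 head=1 tape=bbb[a]__   (s2,a)→(s0,b,→)
state=s0 head=2 tape=bbbb[_]_   (s0,_)→(s2,b,→)
state=s2 head=3 tape=bbbbb[_]   (s2,_)→(s3,b,←)
state=s3 head=2 tape=bbbb[b]b   (s3,b)→(s1,b,→)
state=s1 head=3 tape=bbbbb[b]   (s1,b)→(sH,_,←)
state=sH head=2 tape=bbbb[b]_
M halts after 18 transitions.

18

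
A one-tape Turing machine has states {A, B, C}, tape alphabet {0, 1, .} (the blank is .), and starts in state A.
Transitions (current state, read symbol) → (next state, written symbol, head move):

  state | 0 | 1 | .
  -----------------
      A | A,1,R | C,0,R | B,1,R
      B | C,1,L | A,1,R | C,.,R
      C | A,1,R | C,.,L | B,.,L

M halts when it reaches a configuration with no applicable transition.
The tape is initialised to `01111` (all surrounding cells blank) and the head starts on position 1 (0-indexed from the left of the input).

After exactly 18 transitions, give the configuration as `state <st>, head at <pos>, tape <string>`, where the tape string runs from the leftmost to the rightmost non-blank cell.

A | 0[1]111.   read 1 → write 0, move R, go to C
C | 00[1]11.   read 1 → write ., move L, go to C
C | 0[0].11.   read 0 → write 1, move R, go to A
A | 01[.]11.   read . → write 1, move R, go to B
B | 011[1]1.   read 1 → write 1, move R, go to A
A | 0111[1].   read 1 → write 0, move R, go to C
C | 01110[.]   read . → write ., move L, go to B
B | 0111[0].   read 0 → write 1, move L, go to C
C | 011[1]1.   read 1 → write ., move L, go to C
C | 01[1].1.   read 1 → write ., move L, go to C
C | 0[1]..1.   read 1 → write ., move L, go to C
C | [0]...1.   read 0 → write 1, move R, go to A
A | 1[.]..1.   read . → write 1, move R, go to B
B | 11[.].1.   read . → write ., move R, go to C
C | 11.[.]1.   read . → write ., move L, go to B
B | 11[.].1.   read . → write ., move R, go to C
C | 11.[.]1.   read . → write ., move L, go to B
B | 11[.].1.   read . → write ., move R, go to C
C | 11.[.]1.
After 18 steps: state C, head at 3, tape 11..1.

state C, head at 3, tape 11..1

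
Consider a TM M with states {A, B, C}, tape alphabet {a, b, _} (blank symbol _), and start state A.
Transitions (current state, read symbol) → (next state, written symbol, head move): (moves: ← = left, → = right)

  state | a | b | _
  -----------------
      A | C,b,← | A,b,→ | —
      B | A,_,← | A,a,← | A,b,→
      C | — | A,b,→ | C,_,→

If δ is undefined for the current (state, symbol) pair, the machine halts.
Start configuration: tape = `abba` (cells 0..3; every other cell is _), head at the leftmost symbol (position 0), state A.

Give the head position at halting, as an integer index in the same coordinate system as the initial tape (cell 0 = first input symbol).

A | _[a]bba_   read a → write b, move ←, go to C
C | [_]bbba_   read _ → write _, move →, go to C
C | _[b]bba_   read b → write b, move →, go to A
A | _b[b]ba_   read b → write b, move →, go to A
A | _bb[b]a_   read b → write b, move →, go to A
A | _bbb[a]_   read a → write b, move ←, go to C
C | _bb[b]b_   read b → write b, move →, go to A
A | _bbb[b]_   read b → write b, move →, go to A
A | _bbbb[_]
At halt the head is at cell 4.

4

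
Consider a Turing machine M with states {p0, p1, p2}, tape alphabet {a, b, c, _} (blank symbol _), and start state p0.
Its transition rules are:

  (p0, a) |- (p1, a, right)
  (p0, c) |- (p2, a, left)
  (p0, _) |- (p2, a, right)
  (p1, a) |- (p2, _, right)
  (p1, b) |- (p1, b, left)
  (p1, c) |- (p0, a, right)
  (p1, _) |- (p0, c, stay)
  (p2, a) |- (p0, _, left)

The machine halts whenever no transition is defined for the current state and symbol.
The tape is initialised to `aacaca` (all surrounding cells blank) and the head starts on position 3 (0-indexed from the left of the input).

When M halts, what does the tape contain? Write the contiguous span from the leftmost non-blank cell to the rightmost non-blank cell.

p0 | _aac[a]ca_   read a → write a, move right, go to p1
p1 | _aaca[c]a_   read c → write a, move right, go to p0
p0 | _aacaa[a]_   read a → write a, move right, go to p1
p1 | _aacaaa[_]   read _ → write c, move stay, go to p0
p0 | _aacaaa[c]   read c → write a, move left, go to p2
p2 | _aacaa[a]a   read a → write _, move left, go to p0
p0 | _aaca[a]_a   read a → write a, move right, go to p1
p1 | _aacaa[_]a   read _ → write c, move stay, go to p0
p0 | _aacaa[c]a   read c → write a, move left, go to p2
p2 | _aaca[a]aa   read a → write _, move left, go to p0
p0 | _aac[a]_aa   read a → write a, move right, go to p1
p1 | _aaca[_]aa   read _ → write c, move stay, go to p0
p0 | _aaca[c]aa   read c → write a, move left, go to p2
p2 | _aac[a]aaa   read a → write _, move left, go to p0
p0 | _aa[c]_aaa   read c → write a, move left, go to p2
p2 | _a[a]a_aaa   read a → write _, move left, go to p0
p0 | _[a]_a_aaa   read a → write a, move right, go to p1
p1 | _a[_]a_aaa   read _ → write c, move stay, go to p0
p0 | _a[c]a_aaa   read c → write a, move left, go to p2
p2 | _[a]aa_aaa   read a → write _, move left, go to p0
p0 | [_]_aa_aaa   read _ → write a, move right, go to p2
p2 | a[_]aa_aaa
The non-blank tape span at halt is a_aa_aaa.

a_aa_aaa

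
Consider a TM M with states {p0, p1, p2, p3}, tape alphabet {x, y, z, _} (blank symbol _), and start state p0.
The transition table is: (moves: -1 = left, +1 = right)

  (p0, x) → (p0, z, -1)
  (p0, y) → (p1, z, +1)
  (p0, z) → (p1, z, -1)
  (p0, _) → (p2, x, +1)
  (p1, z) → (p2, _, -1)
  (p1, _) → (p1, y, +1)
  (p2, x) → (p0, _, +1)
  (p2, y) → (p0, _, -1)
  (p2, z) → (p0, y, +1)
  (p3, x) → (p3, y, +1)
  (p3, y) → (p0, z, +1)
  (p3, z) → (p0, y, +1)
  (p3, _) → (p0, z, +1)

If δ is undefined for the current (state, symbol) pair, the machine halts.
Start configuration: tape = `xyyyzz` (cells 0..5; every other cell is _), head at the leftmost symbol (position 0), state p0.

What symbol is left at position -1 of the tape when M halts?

x

p0 | _[x]yyyzz   read x → write z, move -1, go to p0
p0 | [_]zyyyzz   read _ → write x, move +1, go to p2
p2 | x[z]yyyzz   read z → write y, move +1, go to p0
p0 | xy[y]yyzz   read y → write z, move +1, go to p1
p1 | xyz[y]yzz
Cell -1 holds x when M halts.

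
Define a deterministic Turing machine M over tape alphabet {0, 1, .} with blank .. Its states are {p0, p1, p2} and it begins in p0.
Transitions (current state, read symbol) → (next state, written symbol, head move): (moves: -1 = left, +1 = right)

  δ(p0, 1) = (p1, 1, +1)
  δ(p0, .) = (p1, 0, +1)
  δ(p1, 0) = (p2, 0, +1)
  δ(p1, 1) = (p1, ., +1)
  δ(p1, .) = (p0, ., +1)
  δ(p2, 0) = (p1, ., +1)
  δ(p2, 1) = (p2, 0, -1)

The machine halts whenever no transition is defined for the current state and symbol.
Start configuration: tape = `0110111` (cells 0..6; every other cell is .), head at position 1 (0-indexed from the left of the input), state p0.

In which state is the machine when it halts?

p2

state=p0 head=1 tape=0[1]10111.   (p0,1)→(p1,1,+1)
state=p1 head=2 tape=01[1]0111.   (p1,1)→(p1,.,+1)
state=p1 head=3 tape=01.[0]111.   (p1,0)→(p2,0,+1)
state=p2 head=4 tape=01.0[1]11.   (p2,1)→(p2,0,-1)
state=p2 head=3 tape=01.[0]011.   (p2,0)→(p1,.,+1)
state=p1 head=4 tape=01..[0]11.   (p1,0)→(p2,0,+1)
state=p2 head=5 tape=01..0[1]1.   (p2,1)→(p2,0,-1)
state=p2 head=4 tape=01..[0]01.   (p2,0)→(p1,.,+1)
state=p1 head=5 tape=01...[0]1.   (p1,0)→(p2,0,+1)
state=p2 head=6 tape=01...0[1].   (p2,1)→(p2,0,-1)
state=p2 head=5 tape=01...[0]0.   (p2,0)→(p1,.,+1)
state=p1 head=6 tape=01....[0].   (p1,0)→(p2,0,+1)
state=p2 head=7 tape=01....0[.]
No transition is defined for (p2, .); M halts in state p2.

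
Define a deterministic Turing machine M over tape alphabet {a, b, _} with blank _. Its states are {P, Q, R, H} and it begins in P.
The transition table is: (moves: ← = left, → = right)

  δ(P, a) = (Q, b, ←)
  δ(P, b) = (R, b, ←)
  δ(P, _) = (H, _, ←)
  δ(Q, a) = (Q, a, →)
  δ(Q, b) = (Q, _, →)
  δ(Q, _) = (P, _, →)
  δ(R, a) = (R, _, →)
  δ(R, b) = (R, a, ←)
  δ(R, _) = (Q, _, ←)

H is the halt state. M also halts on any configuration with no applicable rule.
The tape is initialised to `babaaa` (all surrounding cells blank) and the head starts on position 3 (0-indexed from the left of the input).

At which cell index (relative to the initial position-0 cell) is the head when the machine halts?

6

P | bab[a]aa__   read a → write b, move ←, go to Q
Q | ba[b]baa__   read b → write _, move →, go to Q
Q | ba_[b]aa__   read b → write _, move →, go to Q
Q | ba__[a]a__   read a → write a, move →, go to Q
Q | ba__a[a]__   read a → write a, move →, go to Q
Q | ba__aa[_]_   read _ → write _, move →, go to P
P | ba__aa_[_]   read _ → write _, move ←, go to H
H | ba__aa[_]_
At halt the head is at cell 6.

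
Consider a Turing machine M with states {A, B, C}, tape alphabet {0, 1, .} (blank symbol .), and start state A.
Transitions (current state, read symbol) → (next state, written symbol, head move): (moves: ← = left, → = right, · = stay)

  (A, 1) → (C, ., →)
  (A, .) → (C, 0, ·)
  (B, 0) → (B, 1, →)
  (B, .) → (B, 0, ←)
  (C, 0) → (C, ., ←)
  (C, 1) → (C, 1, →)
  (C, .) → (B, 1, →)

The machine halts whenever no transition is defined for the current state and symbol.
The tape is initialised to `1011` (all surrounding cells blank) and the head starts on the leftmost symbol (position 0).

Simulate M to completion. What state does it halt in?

A | [1]011   read 1 → write ., move →, go to C
C | .[0]11   read 0 → write ., move ←, go to C
C | [.].11   read . → write 1, move →, go to B
B | 1[.]11   read . → write 0, move ←, go to B
B | [1]011
No transition is defined for (B, 1); M halts in state B.

B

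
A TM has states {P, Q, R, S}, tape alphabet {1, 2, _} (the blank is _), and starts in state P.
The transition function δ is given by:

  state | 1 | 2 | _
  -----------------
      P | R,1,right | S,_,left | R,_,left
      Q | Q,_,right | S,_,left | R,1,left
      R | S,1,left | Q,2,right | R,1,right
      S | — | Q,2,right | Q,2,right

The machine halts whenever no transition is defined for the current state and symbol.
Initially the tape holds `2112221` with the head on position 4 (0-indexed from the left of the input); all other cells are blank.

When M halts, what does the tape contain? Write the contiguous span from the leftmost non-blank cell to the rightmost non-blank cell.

P | 2112[2]21_   read 2 → write _, move left, go to S
S | 211[2]_21_   read 2 → write 2, move right, go to Q
Q | 2112[_]21_   read _ → write 1, move left, go to R
R | 211[2]121_   read 2 → write 2, move right, go to Q
Q | 2112[1]21_   read 1 → write _, move right, go to Q
Q | 2112_[2]1_   read 2 → write _, move left, go to S
S | 2112[_]_1_   read _ → write 2, move right, go to Q
Q | 21122[_]1_   read _ → write 1, move left, go to R
R | 2112[2]11_   read 2 → write 2, move right, go to Q
Q | 21122[1]1_   read 1 → write _, move right, go to Q
Q | 21122_[1]_   read 1 → write _, move right, go to Q
Q | 21122__[_]   read _ → write 1, move left, go to R
R | 21122_[_]1   read _ → write 1, move right, go to R
R | 21122_1[1]   read 1 → write 1, move left, go to S
S | 21122_[1]1
The non-blank tape span at halt is 21122_11.

21122_11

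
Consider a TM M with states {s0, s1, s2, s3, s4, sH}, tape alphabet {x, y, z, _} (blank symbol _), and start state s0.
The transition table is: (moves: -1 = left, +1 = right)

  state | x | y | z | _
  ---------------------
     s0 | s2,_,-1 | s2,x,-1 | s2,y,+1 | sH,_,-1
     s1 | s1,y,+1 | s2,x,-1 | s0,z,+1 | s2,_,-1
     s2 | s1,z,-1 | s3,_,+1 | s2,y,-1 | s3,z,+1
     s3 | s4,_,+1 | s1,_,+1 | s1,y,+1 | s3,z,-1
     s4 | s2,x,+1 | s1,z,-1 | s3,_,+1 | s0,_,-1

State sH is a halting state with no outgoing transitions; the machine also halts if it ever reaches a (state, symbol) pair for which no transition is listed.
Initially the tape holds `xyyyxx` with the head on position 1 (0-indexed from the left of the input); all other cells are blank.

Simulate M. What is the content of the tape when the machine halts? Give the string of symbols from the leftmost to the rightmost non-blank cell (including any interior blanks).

s0 | __x[y]yyxx_   read y → write x, move -1, go to s2
s2 | __[x]xyyxx_   read x → write z, move -1, go to s1
s1 | _[_]zxyyxx_   read _ → write _, move -1, go to s2
s2 | [_]_zxyyxx_   read _ → write z, move +1, go to s3
s3 | z[_]zxyyxx_   read _ → write z, move -1, go to s3
s3 | [z]zzxyyxx_   read z → write y, move +1, go to s1
s1 | y[z]zxyyxx_   read z → write z, move +1, go to s0
s0 | yz[z]xyyxx_   read z → write y, move +1, go to s2
s2 | yzy[x]yyxx_   read x → write z, move -1, go to s1
s1 | yz[y]zyyxx_   read y → write x, move -1, go to s2
s2 | y[z]xzyyxx_   read z → write y, move -1, go to s2
s2 | [y]yxzyyxx_   read y → write _, move +1, go to s3
s3 | _[y]xzyyxx_   read y → write _, move +1, go to s1
s1 | __[x]zyyxx_   read x → write y, move +1, go to s1
s1 | __y[z]yyxx_   read z → write z, move +1, go to s0
s0 | __yz[y]yxx_   read y → write x, move -1, go to s2
s2 | __y[z]xyxx_   read z → write y, move -1, go to s2
s2 | __[y]yxyxx_   read y → write _, move +1, go to s3
s3 | ___[y]xyxx_   read y → write _, move +1, go to s1
s1 | ____[x]yxx_   read x → write y, move +1, go to s1
s1 | ____y[y]xx_   read y → write x, move -1, go to s2
s2 | ____[y]xxx_   read y → write _, move +1, go to s3
s3 | _____[x]xx_   read x → write _, move +1, go to s4
s4 | ______[x]x_   read x → write x, move +1, go to s2
s2 | ______x[x]_   read x → write z, move -1, go to s1
s1 | ______[x]z_   read x → write y, move +1, go to s1
s1 | ______y[z]_   read z → write z, move +1, go to s0
s0 | ______yz[_]   read _ → write _, move -1, go to sH
sH | ______y[z]_
The non-blank tape span at halt is yz.

yz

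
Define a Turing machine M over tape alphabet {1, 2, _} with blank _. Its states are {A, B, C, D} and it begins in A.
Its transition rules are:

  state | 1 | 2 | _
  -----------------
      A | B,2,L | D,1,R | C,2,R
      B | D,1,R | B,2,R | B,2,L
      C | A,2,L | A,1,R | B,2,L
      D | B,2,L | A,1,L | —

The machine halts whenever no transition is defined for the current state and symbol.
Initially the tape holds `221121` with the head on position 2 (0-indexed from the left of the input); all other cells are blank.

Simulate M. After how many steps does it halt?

16

A | 22[1]121_   read 1 → write 2, move L, go to B
B | 2[2]2121_   read 2 → write 2, move R, go to B
B | 22[2]121_   read 2 → write 2, move R, go to B
B | 222[1]21_   read 1 → write 1, move R, go to D
D | 2221[2]1_   read 2 → write 1, move L, go to A
A | 222[1]11_   read 1 → write 2, move L, go to B
B | 22[2]211_   read 2 → write 2, move R, go to B
B | 222[2]11_   read 2 → write 2, move R, go to B
B | 2222[1]1_   read 1 → write 1, move R, go to D
D | 22221[1]_   read 1 → write 2, move L, go to B
B | 2222[1]2_   read 1 → write 1, move R, go to D
D | 22221[2]_   read 2 → write 1, move L, go to A
A | 2222[1]1_   read 1 → write 2, move L, go to B
B | 222[2]21_   read 2 → write 2, move R, go to B
B | 2222[2]1_   read 2 → write 2, move R, go to B
B | 22222[1]_   read 1 → write 1, move R, go to D
D | 222221[_]
M halts after 16 transitions.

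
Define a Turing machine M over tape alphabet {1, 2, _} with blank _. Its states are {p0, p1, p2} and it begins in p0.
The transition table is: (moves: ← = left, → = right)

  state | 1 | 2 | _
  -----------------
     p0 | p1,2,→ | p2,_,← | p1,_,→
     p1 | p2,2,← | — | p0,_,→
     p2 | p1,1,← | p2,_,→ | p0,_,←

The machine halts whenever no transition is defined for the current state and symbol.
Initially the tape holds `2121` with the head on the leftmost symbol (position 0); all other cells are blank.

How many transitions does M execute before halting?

state=p0 head=0 tape=__[2]121   (p0,2)→(p2,_,←)
state=p2 head=-1 tape=_[_]_121   (p2,_)→(p0,_,←)
state=p0 head=-2 tape=[_]__121   (p0,_)→(p1,_,→)
state=p1 head=-1 tape=_[_]_121   (p1,_)→(p0,_,→)
state=p0 head=0 tape=__[_]121   (p0,_)→(p1,_,→)
state=p1 head=1 tape=___[1]21   (p1,1)→(p2,2,←)
state=p2 head=0 tape=__[_]221   (p2,_)→(p0,_,←)
state=p0 head=-1 tape=_[_]_221   (p0,_)→(p1,_,→)
state=p1 head=0 tape=__[_]221   (p1,_)→(p0,_,→)
state=p0 head=1 tape=___[2]21   (p0,2)→(p2,_,←)
state=p2 head=0 tape=__[_]_21   (p2,_)→(p0,_,←)
state=p0 head=-1 tape=_[_]__21   (p0,_)→(p1,_,→)
state=p1 head=0 tape=__[_]_21   (p1,_)→(p0,_,→)
state=p0 head=1 tape=___[_]21   (p0,_)→(p1,_,→)
state=p1 head=2 tape=____[2]1
M halts after 14 transitions.

14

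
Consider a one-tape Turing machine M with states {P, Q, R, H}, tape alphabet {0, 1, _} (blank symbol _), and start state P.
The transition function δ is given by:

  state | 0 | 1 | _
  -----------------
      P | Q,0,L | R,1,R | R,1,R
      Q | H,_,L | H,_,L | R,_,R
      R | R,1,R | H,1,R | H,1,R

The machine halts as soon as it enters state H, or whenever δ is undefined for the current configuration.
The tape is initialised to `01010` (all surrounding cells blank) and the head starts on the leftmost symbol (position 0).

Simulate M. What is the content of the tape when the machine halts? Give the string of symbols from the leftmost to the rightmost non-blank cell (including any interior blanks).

11010

state=P head=0 tape=_[0]1010   (P,0)→(Q,0,L)
state=Q head=-1 tape=[_]01010   (Q,_)→(R,_,R)
state=R head=0 tape=_[0]1010   (R,0)→(R,1,R)
state=R head=1 tape=_1[1]010   (R,1)→(H,1,R)
state=H head=2 tape=_11[0]10
The non-blank tape span at halt is 11010.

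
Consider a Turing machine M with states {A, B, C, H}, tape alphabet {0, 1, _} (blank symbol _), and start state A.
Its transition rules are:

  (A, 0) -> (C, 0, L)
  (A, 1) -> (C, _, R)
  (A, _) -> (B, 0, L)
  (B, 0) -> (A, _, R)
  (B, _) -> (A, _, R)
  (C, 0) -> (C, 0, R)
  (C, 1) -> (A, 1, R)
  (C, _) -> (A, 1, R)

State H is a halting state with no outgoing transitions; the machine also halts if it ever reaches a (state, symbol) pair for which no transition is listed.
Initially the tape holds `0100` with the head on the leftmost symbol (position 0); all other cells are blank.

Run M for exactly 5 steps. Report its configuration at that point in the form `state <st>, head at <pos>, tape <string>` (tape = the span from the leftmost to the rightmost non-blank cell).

state C, head at -1, tape 10100

state=A head=0 tape=_[0]100   (A,0)→(C,0,L)
state=C head=-1 tape=[_]0100   (C,_)→(A,1,R)
state=A head=0 tape=1[0]100   (A,0)→(C,0,L)
state=C head=-1 tape=[1]0100   (C,1)→(A,1,R)
state=A head=0 tape=1[0]100   (A,0)→(C,0,L)
state=C head=-1 tape=[1]0100
After 5 steps: state C, head at -1, tape 10100.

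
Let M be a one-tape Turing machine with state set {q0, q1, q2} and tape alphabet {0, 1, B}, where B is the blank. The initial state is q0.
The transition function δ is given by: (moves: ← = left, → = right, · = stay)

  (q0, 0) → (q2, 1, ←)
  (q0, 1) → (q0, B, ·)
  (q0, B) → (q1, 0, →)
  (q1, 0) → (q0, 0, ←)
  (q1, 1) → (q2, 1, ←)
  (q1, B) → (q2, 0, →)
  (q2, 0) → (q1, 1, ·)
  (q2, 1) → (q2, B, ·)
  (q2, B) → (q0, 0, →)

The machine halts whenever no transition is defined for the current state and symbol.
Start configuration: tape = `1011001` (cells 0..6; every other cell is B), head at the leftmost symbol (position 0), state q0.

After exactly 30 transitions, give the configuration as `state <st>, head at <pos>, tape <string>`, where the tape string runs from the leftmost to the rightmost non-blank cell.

state q1, head at -2, tape 00111011001

state=q0 head=0 tape=BBBB[1]011001   (q0,1)→(q0,B,·)
state=q0 head=0 tape=BBBB[B]011001   (q0,B)→(q1,0,→)
state=q1 head=1 tape=BBBB0[0]11001   (q1,0)→(q0,0,←)
state=q0 head=0 tape=BBBB[0]011001   (q0,0)→(q2,1,←)
state=q2 head=-1 tape=BBB[B]1011001   (q2,B)→(q0,0,→)
state=q0 head=0 tape=BBB0[1]011001   (q0,1)→(q0,B,·)
state=q0 head=0 tape=BBB0[B]011001   (q0,B)→(q1,0,→)
state=q1 head=1 tape=BBB00[0]11001   (q1,0)→(q0,0,←)
state=q0 head=0 tape=BBB0[0]011001   (q0,0)→(q2,1,←)
state=q2 head=-1 tape=BBB[0]1011001   (q2,0)→(q1,1,·)
state=q1 head=-1 tape=BBB[1]1011001   (q1,1)→(q2,1,←)
state=q2 head=-2 tape=BB[B]11011001   (q2,B)→(q0,0,→)
state=q0 head=-1 tape=BB0[1]1011001   (q0,1)→(q0,B,·)
state=q0 head=-1 tape=BB0[B]1011001   (q0,B)→(q1,0,→)
state=q1 head=0 tape=BB00[1]011001   (q1,1)→(q2,1,←)
state=q2 head=-1 tape=BB0[0]1011001   (q2,0)→(q1,1,·)
state=q1 head=-1 tape=BB0[1]1011001   (q1,1)→(q2,1,←)
state=q2 head=-2 tape=BB[0]11011001   (q2,0)→(q1,1,·)
state=q1 head=-2 tape=BB[1]11011001   (q1,1)→(q2,1,←)
state=q2 head=-3 tape=B[B]111011001   (q2,B)→(q0,0,→)
state=q0 head=-2 tape=B0[1]11011001   (q0,1)→(q0,B,·)
state=q0 head=-2 tape=B0[B]11011001   (q0,B)→(q1,0,→)
state=q1 head=-1 tape=B00[1]1011001   (q1,1)→(q2,1,←)
state=q2 head=-2 tape=B0[0]11011001   (q2,0)→(q1,1,·)
state=q1 head=-2 tape=B0[1]11011001   (q1,1)→(q2,1,←)
state=q2 head=-3 tape=B[0]111011001   (q2,0)→(q1,1,·)
state=q1 head=-3 tape=B[1]111011001   (q1,1)→(q2,1,←)
state=q2 head=-4 tape=[B]1111011001   (q2,B)→(q0,0,→)
state=q0 head=-3 tape=0[1]111011001   (q0,1)→(q0,B,·)
state=q0 head=-3 tape=0[B]111011001   (q0,B)→(q1,0,→)
state=q1 head=-2 tape=00[1]11011001
After 30 steps: state q1, head at -2, tape 00111011001.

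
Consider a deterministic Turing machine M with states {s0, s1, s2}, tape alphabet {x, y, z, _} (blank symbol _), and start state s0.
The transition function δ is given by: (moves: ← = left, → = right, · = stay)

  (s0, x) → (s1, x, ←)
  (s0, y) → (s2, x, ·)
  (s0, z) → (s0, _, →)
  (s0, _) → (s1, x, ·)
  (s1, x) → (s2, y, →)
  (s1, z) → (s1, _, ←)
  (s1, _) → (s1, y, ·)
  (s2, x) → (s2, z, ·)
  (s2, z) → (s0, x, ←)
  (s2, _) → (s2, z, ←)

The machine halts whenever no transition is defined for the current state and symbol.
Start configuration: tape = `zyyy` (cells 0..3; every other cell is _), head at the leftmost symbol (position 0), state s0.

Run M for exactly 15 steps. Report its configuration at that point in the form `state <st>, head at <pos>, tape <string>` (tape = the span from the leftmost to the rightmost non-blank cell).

state s0, head at -1, tape yxxyy

state=s0 head=0 tape=_[z]yyy   (s0,z)→(s0,_,→)
state=s0 head=1 tape=__[y]yy   (s0,y)→(s2,x,·)
state=s2 head=1 tape=__[x]yy   (s2,x)→(s2,z,·)
state=s2 head=1 tape=__[z]yy   (s2,z)→(s0,x,←)
state=s0 head=0 tape=_[_]xyy   (s0,_)→(s1,x,·)
state=s1 head=0 tape=_[x]xyy   (s1,x)→(s2,y,→)
state=s2 head=1 tape=_y[x]yy   (s2,x)→(s2,z,·)
state=s2 head=1 tape=_y[z]yy   (s2,z)→(s0,x,←)
state=s0 head=0 tape=_[y]xyy   (s0,y)→(s2,x,·)
state=s2 head=0 tape=_[x]xyy   (s2,x)→(s2,z,·)
state=s2 head=0 tape=_[z]xyy   (s2,z)→(s0,x,←)
state=s0 head=-1 tape=[_]xxyy   (s0,_)→(s1,x,·)
state=s1 head=-1 tape=[x]xxyy   (s1,x)→(s2,y,→)
state=s2 head=0 tape=y[x]xyy   (s2,x)→(s2,z,·)
state=s2 head=0 tape=y[z]xyy   (s2,z)→(s0,x,←)
state=s0 head=-1 tape=[y]xxyy
After 15 steps: state s0, head at -1, tape yxxyy.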